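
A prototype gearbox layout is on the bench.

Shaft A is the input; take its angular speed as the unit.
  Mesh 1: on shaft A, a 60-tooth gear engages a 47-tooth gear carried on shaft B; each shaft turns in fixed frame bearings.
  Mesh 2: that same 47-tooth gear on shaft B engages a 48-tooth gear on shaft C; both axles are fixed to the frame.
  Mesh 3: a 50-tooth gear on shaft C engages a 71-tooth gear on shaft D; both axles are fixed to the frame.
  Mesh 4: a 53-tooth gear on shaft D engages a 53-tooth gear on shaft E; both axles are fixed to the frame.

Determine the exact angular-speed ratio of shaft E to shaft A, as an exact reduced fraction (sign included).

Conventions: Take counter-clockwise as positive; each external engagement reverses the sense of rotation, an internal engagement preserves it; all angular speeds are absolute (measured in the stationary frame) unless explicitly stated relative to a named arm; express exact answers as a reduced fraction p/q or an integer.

125/142

class = fixed-axis compound train [4 meshes; 4 ratios multiply, 4 sense flips]
mesh 1 [60T→47T]: running ratio 60/47, sense −
mesh 2 [47T→48T]: running ratio 5/4, sense +
mesh 3 [50T→71T]: running ratio 125/142, sense −
mesh 4 [53T→53T]: running ratio 125/142, sense +
ω_out/ω_in = 125/142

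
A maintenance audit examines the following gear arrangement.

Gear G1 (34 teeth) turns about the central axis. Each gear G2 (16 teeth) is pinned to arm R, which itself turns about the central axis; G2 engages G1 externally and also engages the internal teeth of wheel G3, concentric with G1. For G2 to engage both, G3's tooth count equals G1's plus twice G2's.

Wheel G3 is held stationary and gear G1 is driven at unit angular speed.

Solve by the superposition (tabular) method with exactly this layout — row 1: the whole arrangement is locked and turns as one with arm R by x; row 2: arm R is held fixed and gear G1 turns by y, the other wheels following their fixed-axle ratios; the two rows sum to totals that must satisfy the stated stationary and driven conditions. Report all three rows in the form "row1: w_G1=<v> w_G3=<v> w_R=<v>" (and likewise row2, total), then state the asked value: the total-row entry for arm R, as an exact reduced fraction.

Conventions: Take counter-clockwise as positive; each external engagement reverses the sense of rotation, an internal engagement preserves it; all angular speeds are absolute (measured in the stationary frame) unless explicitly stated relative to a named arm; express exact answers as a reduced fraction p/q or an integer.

topology: planetary set — G1 34T / G2 16T / G3 66T, arm = carrier (Willis)
superposition row 1 [locked train]: every member turns x
row 2: sun turns y, ring = −(34/66)·y, arm 0
boundary: total ω_ring = x − (34/66)·y = 0 and total ω_sun = x + y = 1  ⇒  y = 33/50, x = 17/50
row 2 ring = −(34/66)·33/50 = -17/50
totals (row 1 + row 2): sun 17/50 + 33/50 = 1, ring 17/50 + (-17/50) = 0, arm 17/50 + 0 = 17/50
asked cell (total, arm) = 17/50

row1: w_G1=17/50 w_G3=17/50 w_R=17/50
row2: w_G1=33/50 w_G3=-17/50 w_R=0
total: w_G1=1 w_G3=0 w_R=17/50
asked value: 17/50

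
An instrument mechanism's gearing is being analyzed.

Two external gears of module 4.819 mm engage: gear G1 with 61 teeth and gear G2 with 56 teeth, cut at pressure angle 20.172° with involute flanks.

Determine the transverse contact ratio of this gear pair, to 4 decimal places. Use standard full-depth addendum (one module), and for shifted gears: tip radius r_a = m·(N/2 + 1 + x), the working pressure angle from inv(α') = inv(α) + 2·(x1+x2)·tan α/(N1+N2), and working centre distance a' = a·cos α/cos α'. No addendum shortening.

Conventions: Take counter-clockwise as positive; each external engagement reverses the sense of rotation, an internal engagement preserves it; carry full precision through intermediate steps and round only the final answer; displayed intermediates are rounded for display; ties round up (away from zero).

class = single-mesh tooth geometry [involute pair 61T × 56T, m = 4.819]
base radii: r_b1 = 137.964021, r_b2 = 126.655494
tip radii: r_a1 = 151.798500, r_a2 = 139.751000
no profile shift: α' = α, a' = a
action lengths: √(r_a1²−r_b1²) = 63.314403, √(r_a2²−r_b2²) = 59.065453
base pitch p_b = π·m·cos α = 14.210713
CR = (63.314403 + 59.065453 − 281.911500·sin 20.17200°)/14.210713 = 1.770891
contact ratio ≈ 1.7709

1.7709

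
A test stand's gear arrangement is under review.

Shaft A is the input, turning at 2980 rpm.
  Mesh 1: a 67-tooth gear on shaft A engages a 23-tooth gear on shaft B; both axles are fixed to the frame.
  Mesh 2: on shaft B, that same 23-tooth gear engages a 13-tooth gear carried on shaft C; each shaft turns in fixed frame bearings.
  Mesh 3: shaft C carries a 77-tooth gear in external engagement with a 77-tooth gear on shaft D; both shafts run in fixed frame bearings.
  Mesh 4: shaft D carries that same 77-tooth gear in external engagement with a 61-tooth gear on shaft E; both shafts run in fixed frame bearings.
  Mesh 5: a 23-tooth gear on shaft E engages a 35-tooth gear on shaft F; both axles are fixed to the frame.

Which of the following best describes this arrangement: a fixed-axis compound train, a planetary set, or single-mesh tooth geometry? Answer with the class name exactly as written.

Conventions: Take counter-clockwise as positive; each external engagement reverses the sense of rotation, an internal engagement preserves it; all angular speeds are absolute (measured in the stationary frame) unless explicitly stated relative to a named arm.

fixed-axis compound train

5-mesh fixed-axis compound train (all bearings frame-fixed)
classification: fixed-axis compound train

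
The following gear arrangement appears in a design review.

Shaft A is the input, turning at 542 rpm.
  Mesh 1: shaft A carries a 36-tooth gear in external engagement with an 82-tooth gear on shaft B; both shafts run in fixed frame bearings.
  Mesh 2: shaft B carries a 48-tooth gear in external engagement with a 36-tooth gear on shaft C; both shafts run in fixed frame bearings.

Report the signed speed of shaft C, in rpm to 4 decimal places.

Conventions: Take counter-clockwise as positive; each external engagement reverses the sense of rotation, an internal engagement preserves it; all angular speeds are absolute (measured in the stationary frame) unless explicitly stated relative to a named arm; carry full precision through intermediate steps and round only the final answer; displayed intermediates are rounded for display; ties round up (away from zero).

+317.2683 rpm

class = fixed-axis compound train [2 meshes; 2 ratios multiply, 2 sense flips]
mesh 1 [36T→82T]: ω = 542.0000×36/82 = 237.9512 rpm, sense flips to −
mesh 2 [48T→36T]: ω = 237.9512×48/36 = 317.2683 rpm, sense flips to +
signed output speed = +317.2683 rpm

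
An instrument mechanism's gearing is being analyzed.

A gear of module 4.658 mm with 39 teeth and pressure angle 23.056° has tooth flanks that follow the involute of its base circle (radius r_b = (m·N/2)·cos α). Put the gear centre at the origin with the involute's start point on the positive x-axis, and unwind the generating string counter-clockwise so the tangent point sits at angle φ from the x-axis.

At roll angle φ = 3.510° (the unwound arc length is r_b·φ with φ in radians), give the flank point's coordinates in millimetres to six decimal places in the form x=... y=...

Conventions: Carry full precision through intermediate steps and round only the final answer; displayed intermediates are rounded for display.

single-mesh involute tooth geometry (39T wheel at module 4.658)
pitch radius r_p = m·N/2 = 4.658·39/2 = 90.831000
base radius r_b = r_p·cos α = 90.831000·cos 23.056° = 83.575649
roll angle φ = 3.510° = 0.06126106 rad
x = r_b·(cos φ + φ·sin φ) = 83.732328
y = r_b·(sin φ − φ·cos φ) = 0.006402

x=83.732328 y=0.006402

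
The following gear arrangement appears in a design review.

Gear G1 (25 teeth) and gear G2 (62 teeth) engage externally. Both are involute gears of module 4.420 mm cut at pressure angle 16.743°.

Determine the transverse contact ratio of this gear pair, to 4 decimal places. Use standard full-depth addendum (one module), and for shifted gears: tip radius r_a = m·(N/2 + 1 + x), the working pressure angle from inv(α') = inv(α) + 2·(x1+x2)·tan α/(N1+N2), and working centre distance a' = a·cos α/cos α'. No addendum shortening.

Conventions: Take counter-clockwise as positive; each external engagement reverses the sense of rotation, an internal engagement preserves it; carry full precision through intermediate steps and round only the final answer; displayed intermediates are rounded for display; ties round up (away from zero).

1.8810

recognized (one external pair, fixed centres): single-mesh tooth geometry, m = 4.420, N1 = 25, N2 = 62
base radii: r_b1 = 52.907763, r_b2 = 131.211251
tip radii: r_a1 = 59.670000, r_a2 = 141.440000
no profile shift: α' = α, a' = a
action lengths: √(r_a1²−r_b1²) = 27.591259, √(r_a2²−r_b2²) = 52.809858
base pitch p_b = π·m·cos α = 13.297171
CR = (27.591259 + 52.809858 − 192.270000·sin 16.74300°)/13.297171 = 1.881010
contact ratio ≈ 1.8810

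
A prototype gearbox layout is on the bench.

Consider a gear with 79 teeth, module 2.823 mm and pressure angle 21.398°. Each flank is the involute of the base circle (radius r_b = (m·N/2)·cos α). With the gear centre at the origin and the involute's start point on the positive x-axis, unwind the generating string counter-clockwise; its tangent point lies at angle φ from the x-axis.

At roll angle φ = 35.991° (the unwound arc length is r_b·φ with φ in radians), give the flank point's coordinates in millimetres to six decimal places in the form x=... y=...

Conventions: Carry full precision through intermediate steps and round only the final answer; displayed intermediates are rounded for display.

recognized (one wheel, involute flank): single-mesh tooth geometry, m = 2.823, N = 79
pitch radius r_p = m·N/2 = 2.823·79/2 = 111.508500
base radius r_b = r_p·cos α = 111.508500·cos 21.398° = 103.822058
roll angle φ = 35.991° = 0.62816145 rad
x = r_b·(cos φ + φ·sin φ) = 122.328705
y = r_b·(sin φ − φ·cos φ) = 8.244186

x=122.328705 y=8.244186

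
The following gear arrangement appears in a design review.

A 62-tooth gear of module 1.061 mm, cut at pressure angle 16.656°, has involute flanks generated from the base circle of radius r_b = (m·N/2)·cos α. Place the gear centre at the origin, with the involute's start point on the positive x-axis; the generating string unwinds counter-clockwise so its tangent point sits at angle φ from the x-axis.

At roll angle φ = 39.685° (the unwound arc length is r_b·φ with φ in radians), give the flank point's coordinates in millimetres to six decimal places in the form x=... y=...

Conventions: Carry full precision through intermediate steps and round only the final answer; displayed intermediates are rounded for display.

x=38.186890 y=3.325617

recognized (one wheel, involute flank): single-mesh tooth geometry, m = 1.061, N = 62
pitch radius r_p = m·N/2 = 1.061·62/2 = 32.891000
base radius r_b = r_p·cos α = 32.891000·cos 16.656° = 31.510989
roll angle φ = 39.685° = 0.69263391 rad
x = r_b·(cos φ + φ·sin φ) = 38.186890
y = r_b·(sin φ − φ·cos φ) = 3.325617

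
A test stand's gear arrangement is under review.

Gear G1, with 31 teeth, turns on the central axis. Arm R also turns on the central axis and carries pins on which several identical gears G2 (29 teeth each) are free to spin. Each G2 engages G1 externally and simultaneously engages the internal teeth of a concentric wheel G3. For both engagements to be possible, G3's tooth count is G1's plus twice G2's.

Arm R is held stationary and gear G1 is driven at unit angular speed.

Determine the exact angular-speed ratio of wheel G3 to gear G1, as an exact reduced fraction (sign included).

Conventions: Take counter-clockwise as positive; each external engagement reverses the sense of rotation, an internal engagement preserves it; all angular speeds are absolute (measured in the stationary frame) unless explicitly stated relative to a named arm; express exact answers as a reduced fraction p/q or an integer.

recognized (axles ride arm R): planetary set, 31/29/89 teeth
ring teeth: 31 + 2·29 = 89
31(ω_sun−ω_arm) = −89(ω_ring−ω_arm),  ω_arm = 0, ω_sun = 1
ω_ring = 0 − (31/89)(1−0) = -31/89
ω_out/ω_in = -31/89

-31/89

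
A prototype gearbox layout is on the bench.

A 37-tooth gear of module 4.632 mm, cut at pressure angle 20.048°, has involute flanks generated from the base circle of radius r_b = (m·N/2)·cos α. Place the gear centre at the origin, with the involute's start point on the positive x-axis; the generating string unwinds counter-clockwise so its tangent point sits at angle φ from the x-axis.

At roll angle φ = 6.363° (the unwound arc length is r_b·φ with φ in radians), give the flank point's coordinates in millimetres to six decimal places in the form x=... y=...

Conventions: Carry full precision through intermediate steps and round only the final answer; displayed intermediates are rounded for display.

x=80.994441 y=0.036707

class = single-mesh tooth geometry [base-circle involute, m = 4.632, 37T]
pitch radius r_p = m·N/2 = 4.632·37/2 = 85.692000
base radius r_b = r_p·cos α = 85.692000·cos 20.048° = 80.499558
roll angle φ = 6.363° = 0.11105530 rad
x = r_b·(cos φ + φ·sin φ) = 80.994441
y = r_b·(sin φ − φ·cos φ) = 0.036707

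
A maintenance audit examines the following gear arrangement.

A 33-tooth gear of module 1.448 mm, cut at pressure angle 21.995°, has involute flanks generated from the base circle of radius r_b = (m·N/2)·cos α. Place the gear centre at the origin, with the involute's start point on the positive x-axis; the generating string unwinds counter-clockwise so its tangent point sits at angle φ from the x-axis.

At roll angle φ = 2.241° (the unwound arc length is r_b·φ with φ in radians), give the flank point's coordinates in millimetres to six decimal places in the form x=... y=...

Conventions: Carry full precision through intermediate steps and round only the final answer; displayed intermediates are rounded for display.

x=22.169996 y=0.000442

class = single-mesh tooth geometry [base-circle involute, m = 1.448, 33T]
pitch radius r_p = m·N/2 = 1.448·33/2 = 23.892000
base radius r_b = r_p·cos α = 23.892000·cos 21.995° = 22.153058
roll angle φ = 2.241° = 0.03911283 rad
x = r_b·(cos φ + φ·sin φ) = 22.169996
y = r_b·(sin φ − φ·cos φ) = 0.000442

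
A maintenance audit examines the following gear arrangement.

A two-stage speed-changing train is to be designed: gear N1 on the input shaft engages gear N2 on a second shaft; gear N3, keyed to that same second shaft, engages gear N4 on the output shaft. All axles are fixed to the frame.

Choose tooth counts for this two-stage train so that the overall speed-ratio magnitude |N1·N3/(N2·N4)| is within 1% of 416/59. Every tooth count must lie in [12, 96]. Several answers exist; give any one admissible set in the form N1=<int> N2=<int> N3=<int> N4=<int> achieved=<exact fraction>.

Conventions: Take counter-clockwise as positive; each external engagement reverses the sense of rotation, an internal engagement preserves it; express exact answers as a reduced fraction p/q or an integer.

N1=52 N2=12 N3=96 N4=59 achieved=416/59

design class (target 416/59): fixed-axis compound train
target = 416/59 in lowest terms: an exact hit needs N1·N3 = k·416 and N2·N4 = k·59 for one integer k, every count in [12, 96]; additionally prefer no 1:1 stage (N1 ≠ N2, N3 ≠ N4)
k = 1…11: no 1:1-free in-range split of k·416 and k·59 into factor pairs; take k = 12
k = 12: N1·N3 = 4992 = 52·96, N2·N4 = 708 = 12·59
achieved = 52·96/(12·59) = 416/59; |achieved − target| = 0 ≤ 104/1475 ✓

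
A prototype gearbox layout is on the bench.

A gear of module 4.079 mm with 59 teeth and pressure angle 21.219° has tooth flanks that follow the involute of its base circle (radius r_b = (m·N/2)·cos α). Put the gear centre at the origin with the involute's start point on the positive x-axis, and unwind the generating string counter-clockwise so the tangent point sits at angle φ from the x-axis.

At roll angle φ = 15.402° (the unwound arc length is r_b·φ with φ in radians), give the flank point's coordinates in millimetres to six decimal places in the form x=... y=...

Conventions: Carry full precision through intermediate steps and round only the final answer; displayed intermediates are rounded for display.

recognized (one wheel, involute flank): single-mesh tooth geometry, m = 4.079, N = 59
pitch radius r_p = m·N/2 = 4.079·59/2 = 120.330500
base radius r_b = r_p·cos α = 120.330500·cos 21.219° = 112.172553
roll angle φ = 15.402° = 0.26881561 rad
x = r_b·(cos φ + φ·sin φ) = 116.152526
y = r_b·(sin φ − φ·cos φ) = 0.721086

x=116.152526 y=0.721086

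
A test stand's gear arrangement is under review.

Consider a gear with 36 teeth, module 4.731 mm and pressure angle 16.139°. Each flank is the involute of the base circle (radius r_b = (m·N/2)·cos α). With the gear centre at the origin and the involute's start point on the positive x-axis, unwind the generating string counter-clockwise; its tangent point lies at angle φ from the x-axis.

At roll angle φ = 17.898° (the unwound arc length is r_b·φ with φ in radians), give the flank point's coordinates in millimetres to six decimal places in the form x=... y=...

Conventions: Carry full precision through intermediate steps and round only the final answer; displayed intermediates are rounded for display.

x=85.696243 y=0.823084

class = single-mesh tooth geometry [base-circle involute, m = 4.731, 36T]
pitch radius r_p = m·N/2 = 4.731·36/2 = 85.158000
base radius r_b = r_p·cos α = 85.158000·cos 16.139° = 81.801938
roll angle φ = 17.898° = 0.31237903 rad
x = r_b·(cos φ + φ·sin φ) = 85.696243
y = r_b·(sin φ − φ·cos φ) = 0.823084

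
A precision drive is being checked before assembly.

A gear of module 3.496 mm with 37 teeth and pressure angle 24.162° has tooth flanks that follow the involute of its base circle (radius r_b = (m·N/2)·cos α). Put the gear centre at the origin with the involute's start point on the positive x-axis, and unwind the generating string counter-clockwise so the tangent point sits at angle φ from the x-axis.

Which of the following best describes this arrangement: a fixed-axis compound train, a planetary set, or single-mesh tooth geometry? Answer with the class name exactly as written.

single-mesh tooth geometry

class = single-mesh tooth geometry [base-circle involute, m = 3.496, 37T]
classification: single-mesh tooth geometry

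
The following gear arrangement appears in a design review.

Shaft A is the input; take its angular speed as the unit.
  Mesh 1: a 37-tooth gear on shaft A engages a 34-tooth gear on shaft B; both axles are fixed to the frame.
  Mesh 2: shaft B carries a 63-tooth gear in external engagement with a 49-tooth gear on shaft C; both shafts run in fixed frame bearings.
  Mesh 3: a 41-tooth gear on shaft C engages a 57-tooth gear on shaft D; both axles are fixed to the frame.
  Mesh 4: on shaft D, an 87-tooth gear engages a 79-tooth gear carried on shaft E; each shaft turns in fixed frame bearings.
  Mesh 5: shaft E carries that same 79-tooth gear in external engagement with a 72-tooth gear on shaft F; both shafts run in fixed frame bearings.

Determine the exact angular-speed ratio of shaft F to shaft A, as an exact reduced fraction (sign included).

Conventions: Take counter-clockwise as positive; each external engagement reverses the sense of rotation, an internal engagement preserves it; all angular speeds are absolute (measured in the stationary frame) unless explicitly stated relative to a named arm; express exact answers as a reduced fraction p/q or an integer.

class = fixed-axis compound train [5 meshes; 5 ratios multiply, 5 sense flips]
mesh 1 [37T→34T]: running ratio 37/34, sense −
mesh 2 [63T→49T]: running ratio 333/238, sense +
mesh 3 [41T→57T]: running ratio 4551/4522, sense −
mesh 4 [87T→79T]: running ratio 395937/357238, sense +
mesh 5 [79T→72T]: running ratio 43993/36176, sense −
ω_out/ω_in = -43993/36176

-43993/36176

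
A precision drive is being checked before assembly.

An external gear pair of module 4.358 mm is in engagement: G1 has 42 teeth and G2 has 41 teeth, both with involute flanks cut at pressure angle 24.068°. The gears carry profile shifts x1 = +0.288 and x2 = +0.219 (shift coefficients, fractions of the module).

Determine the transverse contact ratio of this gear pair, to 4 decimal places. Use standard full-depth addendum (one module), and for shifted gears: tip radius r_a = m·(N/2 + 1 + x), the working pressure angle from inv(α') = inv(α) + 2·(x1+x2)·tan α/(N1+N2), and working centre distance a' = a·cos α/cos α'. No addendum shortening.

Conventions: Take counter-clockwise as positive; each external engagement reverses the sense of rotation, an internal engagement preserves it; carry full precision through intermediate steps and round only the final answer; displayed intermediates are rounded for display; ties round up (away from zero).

1.4919

class = single-mesh tooth geometry [involute pair 42T × 41T, m = 4.358]
base radii: r_b1 = 83.561616, r_b2 = 81.572054
tip radii: r_a1 = 97.131104, r_a2 = 94.651402
inv(α') = inv(24.068°) + 2·(+0.288+0.219)·tan α/(42+41) = 0.03204236  ⇒  α' = 25.53163°
a' = a·cos α / cos α' = 180.8570·cos 24.068°/cos 25.53163° = 183.004529
action lengths: √(r_a1²−r_b1²) = 49.516741, √(r_a2²−r_b2²) = 48.009248
base pitch p_b = π·m·cos α = 12.500789
CR = (49.516741 + 48.009248 − 183.004529·sin 25.53163°)/12.500789 = 1.491852
contact ratio ≈ 1.4919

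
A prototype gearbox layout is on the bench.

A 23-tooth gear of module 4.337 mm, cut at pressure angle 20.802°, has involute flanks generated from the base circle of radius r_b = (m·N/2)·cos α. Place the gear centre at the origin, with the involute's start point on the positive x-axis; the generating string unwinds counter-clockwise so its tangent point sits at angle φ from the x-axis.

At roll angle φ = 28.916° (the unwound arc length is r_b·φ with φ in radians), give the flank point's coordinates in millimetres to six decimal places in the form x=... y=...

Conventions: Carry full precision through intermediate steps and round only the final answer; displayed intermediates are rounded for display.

x=52.189147 y=1.947312

single-mesh involute tooth geometry (23T wheel at module 4.337)
pitch radius r_p = m·N/2 = 4.337·23/2 = 49.875500
base radius r_b = r_p·cos α = 49.875500·cos 20.802° = 46.624280
roll angle φ = 28.916° = 0.50467941 rad
x = r_b·(cos φ + φ·sin φ) = 52.189147
y = r_b·(sin φ − φ·cos φ) = 1.947312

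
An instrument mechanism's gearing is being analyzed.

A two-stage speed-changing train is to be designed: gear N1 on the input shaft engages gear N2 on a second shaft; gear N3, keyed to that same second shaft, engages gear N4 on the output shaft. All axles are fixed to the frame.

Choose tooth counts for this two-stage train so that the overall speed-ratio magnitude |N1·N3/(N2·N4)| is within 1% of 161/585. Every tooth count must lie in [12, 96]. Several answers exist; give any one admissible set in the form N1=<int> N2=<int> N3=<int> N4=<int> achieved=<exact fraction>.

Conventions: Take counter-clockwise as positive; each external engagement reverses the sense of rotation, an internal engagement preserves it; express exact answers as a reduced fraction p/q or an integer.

N1=14 N2=13 N3=23 N4=90 achieved=161/585

topology: fixed-axis compound train — 2 stages, target 161/585
target = 161/585 in lowest terms: an exact hit needs N1·N3 = k·161 and N2·N4 = k·585 for one integer k, every count in [12, 96]; additionally prefer no 1:1 stage (N1 ≠ N2, N3 ≠ N4)
k = 1: no 1:1-free in-range split of k·161 and k·585 into factor pairs; take k = 2
k = 2: N1·N3 = 322 = 14·23, N2·N4 = 1170 = 13·90
achieved = 14·23/(13·90) = 161/585; |achieved − target| = 0 ≤ 161/58500 ✓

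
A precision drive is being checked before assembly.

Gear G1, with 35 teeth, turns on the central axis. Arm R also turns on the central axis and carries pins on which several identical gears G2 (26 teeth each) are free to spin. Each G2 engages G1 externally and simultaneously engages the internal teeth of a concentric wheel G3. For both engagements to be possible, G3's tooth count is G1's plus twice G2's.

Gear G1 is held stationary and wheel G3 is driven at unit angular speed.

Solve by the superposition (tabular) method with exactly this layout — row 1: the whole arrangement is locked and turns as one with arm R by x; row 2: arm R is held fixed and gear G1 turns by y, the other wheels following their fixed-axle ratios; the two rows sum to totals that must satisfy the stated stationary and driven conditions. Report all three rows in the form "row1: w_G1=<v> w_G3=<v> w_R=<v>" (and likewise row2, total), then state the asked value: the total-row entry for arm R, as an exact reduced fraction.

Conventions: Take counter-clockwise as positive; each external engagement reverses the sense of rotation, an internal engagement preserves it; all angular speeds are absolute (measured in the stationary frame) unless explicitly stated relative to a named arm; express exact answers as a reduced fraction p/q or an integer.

planetary set (35T centre, 26T on arm, 87T internal) — Willis relation
superposition row 1 [locked train]: every member turns x
row 2 (arm held, sun turns y): ω_ring = −(35/87)·y, ω_arm = 0
boundary: total ω_sun = x + y = 0 and total ω_ring = x − (35/87)·y = 1  ⇒  y = -87/122, x = 87/122
row 2 ring = −(35/87)·(-87/122) = 35/122
totals (row 1 + row 2): sun 87/122 + (-87/122) = 0, ring 87/122 + 35/122 = 1, arm 87/122 + 0 = 87/122
asked cell (total, arm) = 87/122

row1: w_G1=87/122 w_G3=87/122 w_R=87/122
row2: w_G1=-87/122 w_G3=35/122 w_R=0
total: w_G1=0 w_G3=1 w_R=87/122
asked value: 87/122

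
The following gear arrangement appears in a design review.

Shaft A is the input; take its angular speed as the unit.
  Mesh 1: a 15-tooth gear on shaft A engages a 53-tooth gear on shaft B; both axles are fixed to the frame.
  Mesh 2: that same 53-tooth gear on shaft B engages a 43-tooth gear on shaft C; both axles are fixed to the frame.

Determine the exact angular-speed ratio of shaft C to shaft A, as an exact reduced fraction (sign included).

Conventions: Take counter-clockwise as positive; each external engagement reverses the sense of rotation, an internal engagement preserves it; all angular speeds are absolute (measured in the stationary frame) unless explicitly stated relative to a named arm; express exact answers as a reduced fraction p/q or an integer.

class = fixed-axis compound train [2 meshes; 2 ratios multiply, 2 sense flips]
mesh 1 [15T→53T]: running ratio 15/53, sense −
mesh 2 [53T→43T]: running ratio 15/43, sense +
ω_out/ω_in = 15/43

15/43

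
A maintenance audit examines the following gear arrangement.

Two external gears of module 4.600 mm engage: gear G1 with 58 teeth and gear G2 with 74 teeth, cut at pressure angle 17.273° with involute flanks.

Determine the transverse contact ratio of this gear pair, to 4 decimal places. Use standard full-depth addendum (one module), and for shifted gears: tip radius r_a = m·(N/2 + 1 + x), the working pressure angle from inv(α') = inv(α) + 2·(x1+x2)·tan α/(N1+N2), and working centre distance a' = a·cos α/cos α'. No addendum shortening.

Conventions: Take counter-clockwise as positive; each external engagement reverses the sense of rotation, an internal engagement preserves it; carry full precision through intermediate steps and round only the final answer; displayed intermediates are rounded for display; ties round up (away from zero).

class = single-mesh tooth geometry [involute pair 58T × 74T, m = 4.600]
base radii: r_b1 = 127.383770, r_b2 = 162.524121
tip radii: r_a1 = 138.000000, r_a2 = 174.800000
no profile shift: α' = α, a' = a
action lengths: √(r_a1²−r_b1²) = 53.078951, √(r_a2²−r_b2²) = 64.350215
base pitch p_b = π·m·cos α = 13.799583
CR = (53.078951 + 64.350215 − 303.600000·sin 17.27300°)/13.799583 = 1.977071
contact ratio ≈ 1.9771

1.9771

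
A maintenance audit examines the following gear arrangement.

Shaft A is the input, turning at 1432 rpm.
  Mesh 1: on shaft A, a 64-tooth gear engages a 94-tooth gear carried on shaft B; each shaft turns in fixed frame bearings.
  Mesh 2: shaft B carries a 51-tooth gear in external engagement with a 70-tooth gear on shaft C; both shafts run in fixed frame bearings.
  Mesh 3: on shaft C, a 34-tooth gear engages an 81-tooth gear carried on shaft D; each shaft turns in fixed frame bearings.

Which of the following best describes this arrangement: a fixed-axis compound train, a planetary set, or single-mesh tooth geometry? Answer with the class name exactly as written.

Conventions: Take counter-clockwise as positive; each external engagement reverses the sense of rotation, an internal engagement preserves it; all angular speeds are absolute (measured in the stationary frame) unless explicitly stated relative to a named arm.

recognized (4 fixed axles, 3 meshes): fixed-axis compound train
classification: fixed-axis compound train

fixed-axis compound train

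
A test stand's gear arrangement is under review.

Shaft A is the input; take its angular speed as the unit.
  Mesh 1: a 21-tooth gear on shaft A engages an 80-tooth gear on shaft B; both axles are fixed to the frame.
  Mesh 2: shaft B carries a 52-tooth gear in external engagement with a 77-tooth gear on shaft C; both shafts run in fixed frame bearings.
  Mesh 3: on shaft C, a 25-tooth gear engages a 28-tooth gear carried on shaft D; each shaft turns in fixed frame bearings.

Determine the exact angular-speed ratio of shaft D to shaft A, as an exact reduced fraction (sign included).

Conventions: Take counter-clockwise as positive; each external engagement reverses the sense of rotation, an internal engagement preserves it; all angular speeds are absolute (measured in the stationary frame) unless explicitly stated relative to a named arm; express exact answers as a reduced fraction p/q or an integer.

class = fixed-axis compound train [3 meshes; 3 ratios multiply, 3 sense flips]
mesh 1 [21T→80T]: running ratio 21/80, sense −
mesh 2 [52T→77T]: running ratio 39/220, sense +
mesh 3 [25T→28T]: running ratio 195/1232, sense −
ω_out/ω_in = -195/1232

-195/1232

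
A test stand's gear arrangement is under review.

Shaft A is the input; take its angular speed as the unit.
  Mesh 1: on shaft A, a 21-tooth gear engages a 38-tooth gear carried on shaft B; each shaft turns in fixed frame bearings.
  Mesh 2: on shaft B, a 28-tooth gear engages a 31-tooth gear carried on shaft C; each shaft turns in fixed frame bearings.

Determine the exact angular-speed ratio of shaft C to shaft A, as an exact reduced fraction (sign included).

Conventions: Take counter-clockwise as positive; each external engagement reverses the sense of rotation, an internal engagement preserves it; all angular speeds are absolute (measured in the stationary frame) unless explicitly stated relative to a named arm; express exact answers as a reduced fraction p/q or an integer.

class = fixed-axis compound train [2 meshes; 2 ratios multiply, 2 sense flips]
mesh 1 [21T→38T]: running ratio 21/38, sense −
mesh 2 [28T→31T]: running ratio 294/589, sense +
ω_out/ω_in = 294/589

294/589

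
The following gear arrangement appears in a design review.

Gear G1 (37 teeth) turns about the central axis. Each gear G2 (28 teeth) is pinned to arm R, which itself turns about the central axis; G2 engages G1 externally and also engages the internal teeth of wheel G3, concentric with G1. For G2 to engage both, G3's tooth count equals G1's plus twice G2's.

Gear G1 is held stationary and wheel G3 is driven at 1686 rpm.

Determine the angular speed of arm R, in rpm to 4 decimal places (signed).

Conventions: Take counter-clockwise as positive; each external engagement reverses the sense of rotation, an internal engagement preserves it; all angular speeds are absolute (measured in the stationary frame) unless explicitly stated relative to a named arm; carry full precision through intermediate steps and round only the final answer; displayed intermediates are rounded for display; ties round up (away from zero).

+1206.1385 rpm

recognized (axles ride arm R): planetary set, 37/28/93 teeth
normalise by the input: solve with ω_ring = 1, then scale by 1686 rpm
ring teeth: 37 + 2·28 = 93
37(ω_sun−ω_arm) = −93(ω_ring−ω_arm),  ω_sun = 0, ω_ring = 1
37(0−ω_arm) = −93(1−ω_arm)  ⇒  130·ω_arm = 93  ⇒  ω_arm = 93/130
scale: ω_arm = 93/130 × 1686 rpm = +1206.1385 rpm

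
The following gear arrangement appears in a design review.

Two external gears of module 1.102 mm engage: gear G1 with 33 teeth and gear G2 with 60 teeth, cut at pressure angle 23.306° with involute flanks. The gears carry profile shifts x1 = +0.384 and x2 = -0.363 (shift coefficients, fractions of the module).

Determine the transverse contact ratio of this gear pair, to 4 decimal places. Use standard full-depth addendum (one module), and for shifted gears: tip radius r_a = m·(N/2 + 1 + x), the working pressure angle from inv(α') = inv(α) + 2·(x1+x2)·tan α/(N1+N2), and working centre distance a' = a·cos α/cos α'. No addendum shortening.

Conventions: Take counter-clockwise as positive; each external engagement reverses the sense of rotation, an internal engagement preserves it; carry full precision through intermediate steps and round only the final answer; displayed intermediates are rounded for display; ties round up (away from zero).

1.5407

recognized (one external pair, fixed centres): single-mesh tooth geometry, m = 1.102, N1 = 33, N2 = 60
base radii: r_b1 = 16.699357, r_b2 = 30.362468
tip radii: r_a1 = 19.708168, r_a2 = 33.761974
inv(α') = inv(23.306°) + 2·(+0.384-0.363)·tan α/(33+60) = 0.02422030  ⇒  α' = 23.36589°
a' = a·cos α / cos α' = 51.2430·cos 23.306°/cos 23.36589° = 51.266114
action lengths: √(r_a1²−r_b1²) = 10.466296, √(r_a2²−r_b2²) = 14.764533
base pitch p_b = π·m·cos α = 3.179550
CR = (10.466296 + 14.764533 − 51.266114·sin 23.36589°)/3.179550 = 1.540662
contact ratio ≈ 1.5407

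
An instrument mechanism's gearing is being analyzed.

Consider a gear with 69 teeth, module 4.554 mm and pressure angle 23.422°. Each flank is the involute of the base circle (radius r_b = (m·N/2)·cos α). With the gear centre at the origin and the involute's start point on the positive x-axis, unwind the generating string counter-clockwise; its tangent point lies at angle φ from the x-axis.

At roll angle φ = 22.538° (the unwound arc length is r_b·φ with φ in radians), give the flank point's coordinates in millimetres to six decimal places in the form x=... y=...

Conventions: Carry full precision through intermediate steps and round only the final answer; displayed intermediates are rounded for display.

recognized (one wheel, involute flank): single-mesh tooth geometry, m = 4.554, N = 69
pitch radius r_p = m·N/2 = 4.554·69/2 = 157.113000
base radius r_b = r_p·cos α = 157.113000·cos 23.422° = 144.167213
roll angle φ = 22.538° = 0.39336231 rad
x = r_b·(cos φ + φ·sin φ) = 154.893219
y = r_b·(sin φ − φ·cos φ) = 2.879974

x=154.893219 y=2.879974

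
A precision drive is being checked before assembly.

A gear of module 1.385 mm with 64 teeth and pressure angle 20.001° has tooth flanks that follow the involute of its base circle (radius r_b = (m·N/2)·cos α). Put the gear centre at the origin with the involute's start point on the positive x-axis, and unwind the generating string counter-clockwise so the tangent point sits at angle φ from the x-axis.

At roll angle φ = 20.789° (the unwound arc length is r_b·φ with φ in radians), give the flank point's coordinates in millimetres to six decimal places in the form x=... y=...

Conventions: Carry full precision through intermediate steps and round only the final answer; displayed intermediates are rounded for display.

single-mesh involute tooth geometry (64T wheel at module 1.385)
pitch radius r_p = m·N/2 = 1.385·64/2 = 44.320000
base radius r_b = r_p·cos α = 44.320000·cos 20.001° = 41.646912
roll angle φ = 20.789° = 0.36283650 rad
x = r_b·(cos φ + φ·sin φ) = 44.298758
y = r_b·(sin φ − φ·cos φ) = 0.654434

x=44.298758 y=0.654434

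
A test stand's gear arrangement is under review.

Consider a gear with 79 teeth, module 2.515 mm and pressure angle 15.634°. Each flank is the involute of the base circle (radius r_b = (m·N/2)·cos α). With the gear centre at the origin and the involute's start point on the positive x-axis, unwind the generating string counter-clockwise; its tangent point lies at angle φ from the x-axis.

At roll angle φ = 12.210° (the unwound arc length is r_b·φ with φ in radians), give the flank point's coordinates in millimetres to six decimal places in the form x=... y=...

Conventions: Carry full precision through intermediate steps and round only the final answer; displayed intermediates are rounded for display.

topology: single-mesh involute geometry — m = 2.515, N = 79
pitch radius r_p = m·N/2 = 2.515·79/2 = 99.342500
base radius r_b = r_p·cos α = 99.342500·cos 15.634° = 95.667107
roll angle φ = 12.210° = 0.21310470 rad
x = r_b·(cos φ + φ·sin φ) = 97.814801
y = r_b·(sin φ − φ·cos φ) = 0.307218

x=97.814801 y=0.307218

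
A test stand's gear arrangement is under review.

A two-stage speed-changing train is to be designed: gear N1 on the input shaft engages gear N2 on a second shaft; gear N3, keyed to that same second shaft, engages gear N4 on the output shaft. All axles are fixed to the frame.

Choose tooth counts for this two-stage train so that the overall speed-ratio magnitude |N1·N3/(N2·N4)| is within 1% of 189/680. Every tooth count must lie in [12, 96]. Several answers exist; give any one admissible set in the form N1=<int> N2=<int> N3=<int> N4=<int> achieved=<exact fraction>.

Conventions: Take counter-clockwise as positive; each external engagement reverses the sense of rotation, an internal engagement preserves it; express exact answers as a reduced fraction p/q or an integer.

N1=14 N2=16 N3=27 N4=85 achieved=189/680

topology: fixed-axis compound train — 2 stages, target 189/680
target = 189/680 in lowest terms: an exact hit needs N1·N3 = k·189 and N2·N4 = k·680 for one integer k, every count in [12, 96]; additionally prefer no 1:1 stage (N1 ≠ N2, N3 ≠ N4)
k = 1: no 1:1-free in-range split of k·189 and k·680 into factor pairs; take k = 2
k = 2: N1·N3 = 378 = 14·27, N2·N4 = 1360 = 16·85
achieved = 14·27/(16·85) = 189/680; |achieved − target| = 0 ≤ 189/68000 ✓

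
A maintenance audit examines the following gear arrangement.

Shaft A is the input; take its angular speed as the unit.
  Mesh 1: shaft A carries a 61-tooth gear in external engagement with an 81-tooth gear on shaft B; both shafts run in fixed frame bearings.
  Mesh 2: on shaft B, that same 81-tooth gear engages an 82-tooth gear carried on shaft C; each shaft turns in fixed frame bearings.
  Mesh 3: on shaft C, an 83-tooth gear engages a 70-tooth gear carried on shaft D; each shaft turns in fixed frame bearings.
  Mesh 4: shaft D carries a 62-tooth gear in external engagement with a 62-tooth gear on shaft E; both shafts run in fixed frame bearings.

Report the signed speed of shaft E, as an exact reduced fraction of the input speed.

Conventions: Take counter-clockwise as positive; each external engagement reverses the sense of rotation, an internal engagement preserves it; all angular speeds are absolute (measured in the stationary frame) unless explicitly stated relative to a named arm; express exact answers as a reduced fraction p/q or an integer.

4-mesh fixed-axis compound train (all bearings frame-fixed)
mesh 1 [61T→81T]: |ω|/ω_in = 1×61/81 = 61/81, sense flips to −
mesh 2 [81T→82T]: |ω|/ω_in = (61/81)×81/82 = 61/82, sense flips to +
mesh 3 [83T→70T]: |ω|/ω_in = (61/82)×83/70 = 5063/5740, sense flips to −
mesh 4 [62T→62T]: |ω|/ω_in = (5063/5740)×62/62 = 5063/5740, sense flips to +
signed output speed (× input speed) = 5063/5740

5063/5740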